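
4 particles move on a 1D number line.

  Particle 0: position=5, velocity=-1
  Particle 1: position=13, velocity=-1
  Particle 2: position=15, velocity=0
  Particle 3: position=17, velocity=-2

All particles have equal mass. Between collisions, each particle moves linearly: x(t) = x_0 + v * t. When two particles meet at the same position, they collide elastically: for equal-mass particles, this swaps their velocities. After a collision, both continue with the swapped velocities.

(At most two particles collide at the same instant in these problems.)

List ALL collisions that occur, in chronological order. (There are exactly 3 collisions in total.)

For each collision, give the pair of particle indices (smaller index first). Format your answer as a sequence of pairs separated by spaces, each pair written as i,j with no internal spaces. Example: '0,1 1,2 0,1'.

Collision at t=1: particles 2 and 3 swap velocities; positions: p0=4 p1=12 p2=15 p3=15; velocities now: v0=-1 v1=-1 v2=-2 v3=0
Collision at t=4: particles 1 and 2 swap velocities; positions: p0=1 p1=9 p2=9 p3=15; velocities now: v0=-1 v1=-2 v2=-1 v3=0
Collision at t=12: particles 0 and 1 swap velocities; positions: p0=-7 p1=-7 p2=1 p3=15; velocities now: v0=-2 v1=-1 v2=-1 v3=0

Answer: 2,3 1,2 0,1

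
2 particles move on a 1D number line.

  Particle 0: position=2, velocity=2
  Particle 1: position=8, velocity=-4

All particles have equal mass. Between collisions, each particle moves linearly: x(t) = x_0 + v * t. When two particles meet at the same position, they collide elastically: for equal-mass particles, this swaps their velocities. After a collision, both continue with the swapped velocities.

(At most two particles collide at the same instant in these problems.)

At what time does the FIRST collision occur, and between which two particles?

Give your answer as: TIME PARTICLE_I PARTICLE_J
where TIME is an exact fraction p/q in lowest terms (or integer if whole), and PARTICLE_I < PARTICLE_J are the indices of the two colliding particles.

Answer: 1 0 1

Derivation:
Pair (0,1): pos 2,8 vel 2,-4 -> gap=6, closing at 6/unit, collide at t=1
Earliest collision: t=1 between 0 and 1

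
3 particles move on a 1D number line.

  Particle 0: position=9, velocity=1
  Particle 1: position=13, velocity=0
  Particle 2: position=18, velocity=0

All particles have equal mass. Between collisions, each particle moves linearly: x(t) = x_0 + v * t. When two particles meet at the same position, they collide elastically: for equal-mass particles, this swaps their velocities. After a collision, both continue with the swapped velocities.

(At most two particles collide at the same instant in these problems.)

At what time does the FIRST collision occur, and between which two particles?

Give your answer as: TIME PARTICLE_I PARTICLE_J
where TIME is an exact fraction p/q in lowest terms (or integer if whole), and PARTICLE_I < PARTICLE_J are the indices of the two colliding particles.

Pair (0,1): pos 9,13 vel 1,0 -> gap=4, closing at 1/unit, collide at t=4
Pair (1,2): pos 13,18 vel 0,0 -> not approaching (rel speed 0 <= 0)
Earliest collision: t=4 between 0 and 1

Answer: 4 0 1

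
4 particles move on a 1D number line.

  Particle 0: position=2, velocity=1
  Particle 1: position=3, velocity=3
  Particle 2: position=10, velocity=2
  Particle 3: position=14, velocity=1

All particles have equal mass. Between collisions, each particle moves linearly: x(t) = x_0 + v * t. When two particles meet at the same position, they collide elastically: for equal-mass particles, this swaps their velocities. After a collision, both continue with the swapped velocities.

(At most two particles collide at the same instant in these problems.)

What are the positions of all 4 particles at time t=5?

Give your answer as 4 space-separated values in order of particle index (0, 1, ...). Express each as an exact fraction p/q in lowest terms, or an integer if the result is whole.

Collision at t=4: particles 2 and 3 swap velocities; positions: p0=6 p1=15 p2=18 p3=18; velocities now: v0=1 v1=3 v2=1 v3=2
Advance to t=5 (no further collisions before then); velocities: v0=1 v1=3 v2=1 v3=2; positions = 7 18 19 20

Answer: 7 18 19 20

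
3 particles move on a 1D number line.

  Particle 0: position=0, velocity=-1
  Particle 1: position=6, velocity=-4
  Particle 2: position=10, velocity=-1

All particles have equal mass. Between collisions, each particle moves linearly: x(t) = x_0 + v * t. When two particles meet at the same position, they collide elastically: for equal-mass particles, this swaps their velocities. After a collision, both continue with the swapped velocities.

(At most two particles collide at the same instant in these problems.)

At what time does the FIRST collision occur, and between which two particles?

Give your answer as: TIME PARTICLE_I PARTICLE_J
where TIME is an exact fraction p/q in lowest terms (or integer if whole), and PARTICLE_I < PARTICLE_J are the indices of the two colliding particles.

Answer: 2 0 1

Derivation:
Pair (0,1): pos 0,6 vel -1,-4 -> gap=6, closing at 3/unit, collide at t=2
Pair (1,2): pos 6,10 vel -4,-1 -> not approaching (rel speed -3 <= 0)
Earliest collision: t=2 between 0 and 1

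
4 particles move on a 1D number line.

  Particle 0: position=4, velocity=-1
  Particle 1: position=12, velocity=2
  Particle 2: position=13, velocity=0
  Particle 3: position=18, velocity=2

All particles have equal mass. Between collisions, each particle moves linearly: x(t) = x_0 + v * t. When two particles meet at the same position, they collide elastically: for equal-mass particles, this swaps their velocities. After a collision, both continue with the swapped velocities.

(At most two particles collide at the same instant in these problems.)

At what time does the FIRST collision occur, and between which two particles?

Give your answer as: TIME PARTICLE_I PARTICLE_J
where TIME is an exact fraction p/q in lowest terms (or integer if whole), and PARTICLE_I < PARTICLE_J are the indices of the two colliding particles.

Answer: 1/2 1 2

Derivation:
Pair (0,1): pos 4,12 vel -1,2 -> not approaching (rel speed -3 <= 0)
Pair (1,2): pos 12,13 vel 2,0 -> gap=1, closing at 2/unit, collide at t=1/2
Pair (2,3): pos 13,18 vel 0,2 -> not approaching (rel speed -2 <= 0)
Earliest collision: t=1/2 between 1 and 2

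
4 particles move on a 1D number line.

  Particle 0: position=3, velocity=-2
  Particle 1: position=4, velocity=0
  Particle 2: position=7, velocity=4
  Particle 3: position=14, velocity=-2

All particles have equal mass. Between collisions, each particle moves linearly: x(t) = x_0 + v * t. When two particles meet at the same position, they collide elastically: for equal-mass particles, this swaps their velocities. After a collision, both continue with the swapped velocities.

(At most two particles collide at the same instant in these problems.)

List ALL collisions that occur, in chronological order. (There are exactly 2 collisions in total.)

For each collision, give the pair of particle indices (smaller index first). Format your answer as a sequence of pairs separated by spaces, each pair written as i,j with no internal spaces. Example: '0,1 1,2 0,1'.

Collision at t=7/6: particles 2 and 3 swap velocities; positions: p0=2/3 p1=4 p2=35/3 p3=35/3; velocities now: v0=-2 v1=0 v2=-2 v3=4
Collision at t=5: particles 1 and 2 swap velocities; positions: p0=-7 p1=4 p2=4 p3=27; velocities now: v0=-2 v1=-2 v2=0 v3=4

Answer: 2,3 1,2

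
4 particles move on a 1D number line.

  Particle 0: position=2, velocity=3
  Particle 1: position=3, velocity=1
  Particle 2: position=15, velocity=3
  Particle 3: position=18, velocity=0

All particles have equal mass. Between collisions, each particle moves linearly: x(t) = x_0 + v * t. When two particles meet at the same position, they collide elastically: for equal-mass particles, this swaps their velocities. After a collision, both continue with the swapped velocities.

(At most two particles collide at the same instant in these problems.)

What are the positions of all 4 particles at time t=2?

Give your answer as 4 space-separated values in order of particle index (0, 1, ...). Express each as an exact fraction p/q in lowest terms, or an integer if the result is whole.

Answer: 5 8 18 21

Derivation:
Collision at t=1/2: particles 0 and 1 swap velocities; positions: p0=7/2 p1=7/2 p2=33/2 p3=18; velocities now: v0=1 v1=3 v2=3 v3=0
Collision at t=1: particles 2 and 3 swap velocities; positions: p0=4 p1=5 p2=18 p3=18; velocities now: v0=1 v1=3 v2=0 v3=3
Advance to t=2 (no further collisions before then); velocities: v0=1 v1=3 v2=0 v3=3; positions = 5 8 18 21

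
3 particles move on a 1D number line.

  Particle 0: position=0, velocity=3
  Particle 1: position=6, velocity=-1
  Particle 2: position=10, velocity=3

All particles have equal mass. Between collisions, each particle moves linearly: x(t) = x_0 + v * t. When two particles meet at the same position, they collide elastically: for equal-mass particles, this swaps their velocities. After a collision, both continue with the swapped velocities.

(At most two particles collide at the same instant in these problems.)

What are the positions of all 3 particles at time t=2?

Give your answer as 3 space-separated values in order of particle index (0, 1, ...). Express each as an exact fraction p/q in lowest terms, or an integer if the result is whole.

Answer: 4 6 16

Derivation:
Collision at t=3/2: particles 0 and 1 swap velocities; positions: p0=9/2 p1=9/2 p2=29/2; velocities now: v0=-1 v1=3 v2=3
Advance to t=2 (no further collisions before then); velocities: v0=-1 v1=3 v2=3; positions = 4 6 16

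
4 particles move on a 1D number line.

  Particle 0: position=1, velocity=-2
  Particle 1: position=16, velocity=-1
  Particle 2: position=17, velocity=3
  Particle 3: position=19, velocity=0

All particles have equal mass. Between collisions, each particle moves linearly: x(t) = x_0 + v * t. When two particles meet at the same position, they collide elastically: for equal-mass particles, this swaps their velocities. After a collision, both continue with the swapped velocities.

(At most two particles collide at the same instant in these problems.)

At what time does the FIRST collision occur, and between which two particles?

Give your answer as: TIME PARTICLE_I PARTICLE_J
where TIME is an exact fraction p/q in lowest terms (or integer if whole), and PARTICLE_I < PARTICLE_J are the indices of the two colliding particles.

Pair (0,1): pos 1,16 vel -2,-1 -> not approaching (rel speed -1 <= 0)
Pair (1,2): pos 16,17 vel -1,3 -> not approaching (rel speed -4 <= 0)
Pair (2,3): pos 17,19 vel 3,0 -> gap=2, closing at 3/unit, collide at t=2/3
Earliest collision: t=2/3 between 2 and 3

Answer: 2/3 2 3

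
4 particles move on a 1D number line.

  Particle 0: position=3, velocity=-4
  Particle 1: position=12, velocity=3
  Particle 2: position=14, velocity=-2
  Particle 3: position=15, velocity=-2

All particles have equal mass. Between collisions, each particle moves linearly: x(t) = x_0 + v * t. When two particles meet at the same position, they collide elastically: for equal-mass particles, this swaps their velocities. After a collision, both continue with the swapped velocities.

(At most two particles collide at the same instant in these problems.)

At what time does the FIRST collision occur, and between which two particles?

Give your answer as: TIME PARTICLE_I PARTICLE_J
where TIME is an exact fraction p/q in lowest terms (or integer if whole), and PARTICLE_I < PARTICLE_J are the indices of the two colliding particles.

Pair (0,1): pos 3,12 vel -4,3 -> not approaching (rel speed -7 <= 0)
Pair (1,2): pos 12,14 vel 3,-2 -> gap=2, closing at 5/unit, collide at t=2/5
Pair (2,3): pos 14,15 vel -2,-2 -> not approaching (rel speed 0 <= 0)
Earliest collision: t=2/5 between 1 and 2

Answer: 2/5 1 2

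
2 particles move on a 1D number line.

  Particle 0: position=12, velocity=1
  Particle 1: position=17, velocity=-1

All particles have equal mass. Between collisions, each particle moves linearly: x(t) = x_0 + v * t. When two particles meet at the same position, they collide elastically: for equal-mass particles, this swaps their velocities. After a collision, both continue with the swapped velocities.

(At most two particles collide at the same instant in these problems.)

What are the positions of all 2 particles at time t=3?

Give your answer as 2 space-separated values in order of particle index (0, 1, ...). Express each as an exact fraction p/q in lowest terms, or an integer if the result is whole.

Answer: 14 15

Derivation:
Collision at t=5/2: particles 0 and 1 swap velocities; positions: p0=29/2 p1=29/2; velocities now: v0=-1 v1=1
Advance to t=3 (no further collisions before then); velocities: v0=-1 v1=1; positions = 14 15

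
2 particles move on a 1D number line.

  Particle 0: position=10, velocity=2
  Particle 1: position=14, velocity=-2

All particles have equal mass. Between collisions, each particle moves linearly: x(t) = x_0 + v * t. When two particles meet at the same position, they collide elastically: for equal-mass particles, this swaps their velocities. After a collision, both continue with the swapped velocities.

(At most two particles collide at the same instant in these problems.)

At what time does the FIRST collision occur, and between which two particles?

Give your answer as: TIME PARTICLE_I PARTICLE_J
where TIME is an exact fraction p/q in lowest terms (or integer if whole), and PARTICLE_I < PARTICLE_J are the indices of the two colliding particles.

Answer: 1 0 1

Derivation:
Pair (0,1): pos 10,14 vel 2,-2 -> gap=4, closing at 4/unit, collide at t=1
Earliest collision: t=1 between 0 and 1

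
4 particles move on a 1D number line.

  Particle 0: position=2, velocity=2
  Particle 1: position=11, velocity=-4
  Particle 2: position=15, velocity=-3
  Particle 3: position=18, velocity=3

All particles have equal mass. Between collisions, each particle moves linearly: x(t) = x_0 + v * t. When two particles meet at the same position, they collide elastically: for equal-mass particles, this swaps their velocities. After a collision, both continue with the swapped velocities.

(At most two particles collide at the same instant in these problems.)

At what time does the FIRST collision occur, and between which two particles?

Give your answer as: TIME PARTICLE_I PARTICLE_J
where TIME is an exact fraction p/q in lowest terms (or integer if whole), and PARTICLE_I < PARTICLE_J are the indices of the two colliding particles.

Answer: 3/2 0 1

Derivation:
Pair (0,1): pos 2,11 vel 2,-4 -> gap=9, closing at 6/unit, collide at t=3/2
Pair (1,2): pos 11,15 vel -4,-3 -> not approaching (rel speed -1 <= 0)
Pair (2,3): pos 15,18 vel -3,3 -> not approaching (rel speed -6 <= 0)
Earliest collision: t=3/2 between 0 and 1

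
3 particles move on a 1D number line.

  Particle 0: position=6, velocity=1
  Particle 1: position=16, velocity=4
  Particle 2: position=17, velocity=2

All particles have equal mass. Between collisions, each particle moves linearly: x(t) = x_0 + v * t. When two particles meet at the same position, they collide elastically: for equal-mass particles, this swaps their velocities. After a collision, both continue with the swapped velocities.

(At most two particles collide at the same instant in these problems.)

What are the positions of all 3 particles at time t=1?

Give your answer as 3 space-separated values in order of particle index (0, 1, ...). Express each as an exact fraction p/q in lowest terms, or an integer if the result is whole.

Answer: 7 19 20

Derivation:
Collision at t=1/2: particles 1 and 2 swap velocities; positions: p0=13/2 p1=18 p2=18; velocities now: v0=1 v1=2 v2=4
Advance to t=1 (no further collisions before then); velocities: v0=1 v1=2 v2=4; positions = 7 19 20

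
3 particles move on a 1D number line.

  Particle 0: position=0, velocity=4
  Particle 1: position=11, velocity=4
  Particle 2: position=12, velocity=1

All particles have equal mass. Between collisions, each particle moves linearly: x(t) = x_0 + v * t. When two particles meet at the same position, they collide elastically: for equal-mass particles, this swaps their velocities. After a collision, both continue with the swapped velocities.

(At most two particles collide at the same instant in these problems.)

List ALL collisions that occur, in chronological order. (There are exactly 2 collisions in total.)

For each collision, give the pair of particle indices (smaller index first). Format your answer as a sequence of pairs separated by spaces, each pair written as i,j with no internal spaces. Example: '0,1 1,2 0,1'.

Answer: 1,2 0,1

Derivation:
Collision at t=1/3: particles 1 and 2 swap velocities; positions: p0=4/3 p1=37/3 p2=37/3; velocities now: v0=4 v1=1 v2=4
Collision at t=4: particles 0 and 1 swap velocities; positions: p0=16 p1=16 p2=27; velocities now: v0=1 v1=4 v2=4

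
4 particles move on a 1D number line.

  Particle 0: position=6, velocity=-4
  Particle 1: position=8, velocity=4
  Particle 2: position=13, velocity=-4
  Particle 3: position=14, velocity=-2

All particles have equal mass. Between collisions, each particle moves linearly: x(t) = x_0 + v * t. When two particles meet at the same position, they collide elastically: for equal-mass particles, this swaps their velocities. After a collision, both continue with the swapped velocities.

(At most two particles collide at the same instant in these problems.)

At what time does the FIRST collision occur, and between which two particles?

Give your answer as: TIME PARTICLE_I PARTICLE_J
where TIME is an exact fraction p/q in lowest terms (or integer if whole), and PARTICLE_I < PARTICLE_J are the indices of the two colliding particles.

Answer: 5/8 1 2

Derivation:
Pair (0,1): pos 6,8 vel -4,4 -> not approaching (rel speed -8 <= 0)
Pair (1,2): pos 8,13 vel 4,-4 -> gap=5, closing at 8/unit, collide at t=5/8
Pair (2,3): pos 13,14 vel -4,-2 -> not approaching (rel speed -2 <= 0)
Earliest collision: t=5/8 between 1 and 2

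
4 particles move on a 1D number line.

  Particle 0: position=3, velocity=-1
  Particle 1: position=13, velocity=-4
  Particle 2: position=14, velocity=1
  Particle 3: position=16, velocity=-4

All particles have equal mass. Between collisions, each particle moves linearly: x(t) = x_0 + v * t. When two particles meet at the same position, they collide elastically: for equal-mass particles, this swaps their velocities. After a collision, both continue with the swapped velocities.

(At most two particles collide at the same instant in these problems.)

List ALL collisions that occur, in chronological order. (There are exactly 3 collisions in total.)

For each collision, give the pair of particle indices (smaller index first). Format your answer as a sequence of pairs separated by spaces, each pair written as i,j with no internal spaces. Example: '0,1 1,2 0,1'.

Answer: 2,3 0,1 1,2

Derivation:
Collision at t=2/5: particles 2 and 3 swap velocities; positions: p0=13/5 p1=57/5 p2=72/5 p3=72/5; velocities now: v0=-1 v1=-4 v2=-4 v3=1
Collision at t=10/3: particles 0 and 1 swap velocities; positions: p0=-1/3 p1=-1/3 p2=8/3 p3=52/3; velocities now: v0=-4 v1=-1 v2=-4 v3=1
Collision at t=13/3: particles 1 and 2 swap velocities; positions: p0=-13/3 p1=-4/3 p2=-4/3 p3=55/3; velocities now: v0=-4 v1=-4 v2=-1 v3=1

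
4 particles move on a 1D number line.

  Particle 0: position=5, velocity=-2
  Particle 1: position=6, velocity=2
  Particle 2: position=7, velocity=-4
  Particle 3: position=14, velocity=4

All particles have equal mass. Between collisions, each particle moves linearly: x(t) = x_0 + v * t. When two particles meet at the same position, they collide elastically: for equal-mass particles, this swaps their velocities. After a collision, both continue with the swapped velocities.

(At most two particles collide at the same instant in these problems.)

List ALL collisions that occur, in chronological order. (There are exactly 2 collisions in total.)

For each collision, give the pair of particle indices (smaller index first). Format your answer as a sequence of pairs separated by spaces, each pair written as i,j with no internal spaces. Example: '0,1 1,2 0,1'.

Collision at t=1/6: particles 1 and 2 swap velocities; positions: p0=14/3 p1=19/3 p2=19/3 p3=44/3; velocities now: v0=-2 v1=-4 v2=2 v3=4
Collision at t=1: particles 0 and 1 swap velocities; positions: p0=3 p1=3 p2=8 p3=18; velocities now: v0=-4 v1=-2 v2=2 v3=4

Answer: 1,2 0,1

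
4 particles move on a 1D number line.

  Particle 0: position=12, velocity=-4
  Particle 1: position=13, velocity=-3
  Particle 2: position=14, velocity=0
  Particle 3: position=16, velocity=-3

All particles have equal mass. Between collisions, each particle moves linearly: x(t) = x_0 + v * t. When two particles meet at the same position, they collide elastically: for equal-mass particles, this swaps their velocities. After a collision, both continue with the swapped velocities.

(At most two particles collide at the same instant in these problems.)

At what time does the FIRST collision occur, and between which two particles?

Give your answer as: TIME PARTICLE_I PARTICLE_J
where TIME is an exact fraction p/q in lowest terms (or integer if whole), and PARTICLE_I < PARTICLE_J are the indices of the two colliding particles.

Pair (0,1): pos 12,13 vel -4,-3 -> not approaching (rel speed -1 <= 0)
Pair (1,2): pos 13,14 vel -3,0 -> not approaching (rel speed -3 <= 0)
Pair (2,3): pos 14,16 vel 0,-3 -> gap=2, closing at 3/unit, collide at t=2/3
Earliest collision: t=2/3 between 2 and 3

Answer: 2/3 2 3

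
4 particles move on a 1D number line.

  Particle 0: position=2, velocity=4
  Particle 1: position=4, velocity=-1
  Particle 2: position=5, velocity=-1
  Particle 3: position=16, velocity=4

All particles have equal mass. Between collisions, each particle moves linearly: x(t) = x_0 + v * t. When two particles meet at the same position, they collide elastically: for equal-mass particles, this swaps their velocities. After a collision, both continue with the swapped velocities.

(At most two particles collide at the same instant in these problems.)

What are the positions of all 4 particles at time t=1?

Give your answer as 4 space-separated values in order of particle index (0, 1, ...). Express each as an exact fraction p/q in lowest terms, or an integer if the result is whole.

Collision at t=2/5: particles 0 and 1 swap velocities; positions: p0=18/5 p1=18/5 p2=23/5 p3=88/5; velocities now: v0=-1 v1=4 v2=-1 v3=4
Collision at t=3/5: particles 1 and 2 swap velocities; positions: p0=17/5 p1=22/5 p2=22/5 p3=92/5; velocities now: v0=-1 v1=-1 v2=4 v3=4
Advance to t=1 (no further collisions before then); velocities: v0=-1 v1=-1 v2=4 v3=4; positions = 3 4 6 20

Answer: 3 4 6 20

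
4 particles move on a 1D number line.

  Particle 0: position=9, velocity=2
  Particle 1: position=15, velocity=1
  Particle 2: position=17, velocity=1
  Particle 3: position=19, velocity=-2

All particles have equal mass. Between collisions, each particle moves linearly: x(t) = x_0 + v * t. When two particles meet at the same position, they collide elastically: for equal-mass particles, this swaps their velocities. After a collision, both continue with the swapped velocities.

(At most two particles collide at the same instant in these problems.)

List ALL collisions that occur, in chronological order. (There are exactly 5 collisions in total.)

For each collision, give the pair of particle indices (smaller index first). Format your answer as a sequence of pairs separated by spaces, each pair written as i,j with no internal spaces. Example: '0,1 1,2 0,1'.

Collision at t=2/3: particles 2 and 3 swap velocities; positions: p0=31/3 p1=47/3 p2=53/3 p3=53/3; velocities now: v0=2 v1=1 v2=-2 v3=1
Collision at t=4/3: particles 1 and 2 swap velocities; positions: p0=35/3 p1=49/3 p2=49/3 p3=55/3; velocities now: v0=2 v1=-2 v2=1 v3=1
Collision at t=5/2: particles 0 and 1 swap velocities; positions: p0=14 p1=14 p2=35/2 p3=39/2; velocities now: v0=-2 v1=2 v2=1 v3=1
Collision at t=6: particles 1 and 2 swap velocities; positions: p0=7 p1=21 p2=21 p3=23; velocities now: v0=-2 v1=1 v2=2 v3=1
Collision at t=8: particles 2 and 3 swap velocities; positions: p0=3 p1=23 p2=25 p3=25; velocities now: v0=-2 v1=1 v2=1 v3=2

Answer: 2,3 1,2 0,1 1,2 2,3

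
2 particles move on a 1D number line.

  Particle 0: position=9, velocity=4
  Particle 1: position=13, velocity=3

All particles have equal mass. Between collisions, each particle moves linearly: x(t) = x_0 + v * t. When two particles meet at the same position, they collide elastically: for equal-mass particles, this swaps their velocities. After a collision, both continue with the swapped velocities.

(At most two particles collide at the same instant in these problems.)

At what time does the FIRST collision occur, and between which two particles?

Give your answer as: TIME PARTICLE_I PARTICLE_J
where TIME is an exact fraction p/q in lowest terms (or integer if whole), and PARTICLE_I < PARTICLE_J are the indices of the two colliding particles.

Answer: 4 0 1

Derivation:
Pair (0,1): pos 9,13 vel 4,3 -> gap=4, closing at 1/unit, collide at t=4
Earliest collision: t=4 between 0 and 1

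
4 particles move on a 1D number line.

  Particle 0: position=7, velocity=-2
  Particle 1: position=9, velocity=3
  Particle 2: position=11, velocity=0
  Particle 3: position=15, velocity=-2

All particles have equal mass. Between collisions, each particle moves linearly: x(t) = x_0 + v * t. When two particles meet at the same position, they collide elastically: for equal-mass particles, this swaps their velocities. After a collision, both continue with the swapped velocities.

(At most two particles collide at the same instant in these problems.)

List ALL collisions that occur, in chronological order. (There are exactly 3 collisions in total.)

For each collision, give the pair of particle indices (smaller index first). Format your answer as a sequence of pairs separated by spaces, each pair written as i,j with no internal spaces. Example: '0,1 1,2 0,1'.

Answer: 1,2 2,3 1,2

Derivation:
Collision at t=2/3: particles 1 and 2 swap velocities; positions: p0=17/3 p1=11 p2=11 p3=41/3; velocities now: v0=-2 v1=0 v2=3 v3=-2
Collision at t=6/5: particles 2 and 3 swap velocities; positions: p0=23/5 p1=11 p2=63/5 p3=63/5; velocities now: v0=-2 v1=0 v2=-2 v3=3
Collision at t=2: particles 1 and 2 swap velocities; positions: p0=3 p1=11 p2=11 p3=15; velocities now: v0=-2 v1=-2 v2=0 v3=3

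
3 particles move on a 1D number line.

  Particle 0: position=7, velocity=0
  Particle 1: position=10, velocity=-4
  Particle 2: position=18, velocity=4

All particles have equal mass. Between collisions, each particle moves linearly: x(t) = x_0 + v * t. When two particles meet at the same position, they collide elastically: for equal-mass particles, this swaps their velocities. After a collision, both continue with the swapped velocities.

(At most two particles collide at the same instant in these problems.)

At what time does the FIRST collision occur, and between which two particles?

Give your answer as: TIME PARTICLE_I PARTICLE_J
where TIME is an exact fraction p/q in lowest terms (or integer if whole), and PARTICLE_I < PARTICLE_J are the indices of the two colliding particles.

Answer: 3/4 0 1

Derivation:
Pair (0,1): pos 7,10 vel 0,-4 -> gap=3, closing at 4/unit, collide at t=3/4
Pair (1,2): pos 10,18 vel -4,4 -> not approaching (rel speed -8 <= 0)
Earliest collision: t=3/4 between 0 and 1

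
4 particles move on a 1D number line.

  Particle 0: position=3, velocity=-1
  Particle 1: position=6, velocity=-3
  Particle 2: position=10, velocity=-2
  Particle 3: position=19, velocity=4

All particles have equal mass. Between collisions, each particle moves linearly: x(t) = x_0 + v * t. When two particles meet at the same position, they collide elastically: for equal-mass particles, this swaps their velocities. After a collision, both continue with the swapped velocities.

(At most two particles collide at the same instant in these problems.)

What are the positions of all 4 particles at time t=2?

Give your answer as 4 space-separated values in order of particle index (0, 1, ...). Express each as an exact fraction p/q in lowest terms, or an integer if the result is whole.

Collision at t=3/2: particles 0 and 1 swap velocities; positions: p0=3/2 p1=3/2 p2=7 p3=25; velocities now: v0=-3 v1=-1 v2=-2 v3=4
Advance to t=2 (no further collisions before then); velocities: v0=-3 v1=-1 v2=-2 v3=4; positions = 0 1 6 27

Answer: 0 1 6 27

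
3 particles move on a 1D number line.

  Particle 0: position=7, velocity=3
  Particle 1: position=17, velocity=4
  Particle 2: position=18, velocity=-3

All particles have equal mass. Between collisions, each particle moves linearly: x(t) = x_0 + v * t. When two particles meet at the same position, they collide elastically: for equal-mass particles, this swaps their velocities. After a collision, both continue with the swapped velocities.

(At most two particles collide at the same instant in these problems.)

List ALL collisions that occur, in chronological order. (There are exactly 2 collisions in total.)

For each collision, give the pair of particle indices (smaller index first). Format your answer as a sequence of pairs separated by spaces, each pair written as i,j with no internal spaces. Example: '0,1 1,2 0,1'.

Answer: 1,2 0,1

Derivation:
Collision at t=1/7: particles 1 and 2 swap velocities; positions: p0=52/7 p1=123/7 p2=123/7; velocities now: v0=3 v1=-3 v2=4
Collision at t=11/6: particles 0 and 1 swap velocities; positions: p0=25/2 p1=25/2 p2=73/3; velocities now: v0=-3 v1=3 v2=4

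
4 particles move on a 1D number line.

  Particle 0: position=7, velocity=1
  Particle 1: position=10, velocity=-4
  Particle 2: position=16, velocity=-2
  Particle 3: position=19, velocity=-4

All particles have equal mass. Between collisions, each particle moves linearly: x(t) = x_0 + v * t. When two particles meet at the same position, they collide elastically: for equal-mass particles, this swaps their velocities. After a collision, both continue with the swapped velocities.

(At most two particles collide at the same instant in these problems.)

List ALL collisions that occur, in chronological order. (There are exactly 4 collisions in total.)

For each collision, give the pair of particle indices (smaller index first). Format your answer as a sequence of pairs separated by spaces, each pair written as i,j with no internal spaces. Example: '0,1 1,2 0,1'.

Collision at t=3/5: particles 0 and 1 swap velocities; positions: p0=38/5 p1=38/5 p2=74/5 p3=83/5; velocities now: v0=-4 v1=1 v2=-2 v3=-4
Collision at t=3/2: particles 2 and 3 swap velocities; positions: p0=4 p1=17/2 p2=13 p3=13; velocities now: v0=-4 v1=1 v2=-4 v3=-2
Collision at t=12/5: particles 1 and 2 swap velocities; positions: p0=2/5 p1=47/5 p2=47/5 p3=56/5; velocities now: v0=-4 v1=-4 v2=1 v3=-2
Collision at t=3: particles 2 and 3 swap velocities; positions: p0=-2 p1=7 p2=10 p3=10; velocities now: v0=-4 v1=-4 v2=-2 v3=1

Answer: 0,1 2,3 1,2 2,3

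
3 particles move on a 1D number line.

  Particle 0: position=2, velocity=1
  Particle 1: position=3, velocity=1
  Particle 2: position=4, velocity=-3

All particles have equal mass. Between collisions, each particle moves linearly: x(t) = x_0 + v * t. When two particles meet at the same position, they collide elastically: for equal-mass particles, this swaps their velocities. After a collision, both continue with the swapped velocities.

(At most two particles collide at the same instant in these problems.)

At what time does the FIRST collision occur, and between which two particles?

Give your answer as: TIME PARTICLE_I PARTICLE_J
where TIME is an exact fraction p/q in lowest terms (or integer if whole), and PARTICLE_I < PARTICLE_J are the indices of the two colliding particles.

Pair (0,1): pos 2,3 vel 1,1 -> not approaching (rel speed 0 <= 0)
Pair (1,2): pos 3,4 vel 1,-3 -> gap=1, closing at 4/unit, collide at t=1/4
Earliest collision: t=1/4 between 1 and 2

Answer: 1/4 1 2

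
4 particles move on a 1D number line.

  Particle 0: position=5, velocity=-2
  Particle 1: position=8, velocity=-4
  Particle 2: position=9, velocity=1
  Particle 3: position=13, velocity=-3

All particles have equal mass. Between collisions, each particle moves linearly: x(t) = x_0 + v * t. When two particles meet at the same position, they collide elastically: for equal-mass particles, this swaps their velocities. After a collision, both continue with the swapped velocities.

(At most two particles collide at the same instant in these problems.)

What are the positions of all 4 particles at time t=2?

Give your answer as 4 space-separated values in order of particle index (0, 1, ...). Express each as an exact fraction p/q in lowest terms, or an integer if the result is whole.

Answer: 0 1 7 11

Derivation:
Collision at t=1: particles 2 and 3 swap velocities; positions: p0=3 p1=4 p2=10 p3=10; velocities now: v0=-2 v1=-4 v2=-3 v3=1
Collision at t=3/2: particles 0 and 1 swap velocities; positions: p0=2 p1=2 p2=17/2 p3=21/2; velocities now: v0=-4 v1=-2 v2=-3 v3=1
Advance to t=2 (no further collisions before then); velocities: v0=-4 v1=-2 v2=-3 v3=1; positions = 0 1 7 11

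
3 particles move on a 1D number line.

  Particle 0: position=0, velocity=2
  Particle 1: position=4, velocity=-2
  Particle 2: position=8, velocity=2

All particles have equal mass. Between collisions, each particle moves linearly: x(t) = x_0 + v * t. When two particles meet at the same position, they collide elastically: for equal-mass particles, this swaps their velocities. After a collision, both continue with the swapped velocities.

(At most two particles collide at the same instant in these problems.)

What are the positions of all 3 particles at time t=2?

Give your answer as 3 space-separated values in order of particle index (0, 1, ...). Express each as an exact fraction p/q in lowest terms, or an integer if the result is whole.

Answer: 0 4 12

Derivation:
Collision at t=1: particles 0 and 1 swap velocities; positions: p0=2 p1=2 p2=10; velocities now: v0=-2 v1=2 v2=2
Advance to t=2 (no further collisions before then); velocities: v0=-2 v1=2 v2=2; positions = 0 4 12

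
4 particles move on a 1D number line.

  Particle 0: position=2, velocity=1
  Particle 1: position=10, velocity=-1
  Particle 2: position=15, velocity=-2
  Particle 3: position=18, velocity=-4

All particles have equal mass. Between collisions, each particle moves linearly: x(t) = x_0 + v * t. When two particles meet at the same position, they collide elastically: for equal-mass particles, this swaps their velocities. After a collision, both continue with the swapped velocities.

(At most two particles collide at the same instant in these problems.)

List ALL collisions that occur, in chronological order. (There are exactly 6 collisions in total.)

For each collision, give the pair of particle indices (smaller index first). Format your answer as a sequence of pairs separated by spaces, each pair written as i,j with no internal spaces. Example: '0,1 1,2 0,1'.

Answer: 2,3 1,2 0,1 1,2 2,3 1,2

Derivation:
Collision at t=3/2: particles 2 and 3 swap velocities; positions: p0=7/2 p1=17/2 p2=12 p3=12; velocities now: v0=1 v1=-1 v2=-4 v3=-2
Collision at t=8/3: particles 1 and 2 swap velocities; positions: p0=14/3 p1=22/3 p2=22/3 p3=29/3; velocities now: v0=1 v1=-4 v2=-1 v3=-2
Collision at t=16/5: particles 0 and 1 swap velocities; positions: p0=26/5 p1=26/5 p2=34/5 p3=43/5; velocities now: v0=-4 v1=1 v2=-1 v3=-2
Collision at t=4: particles 1 and 2 swap velocities; positions: p0=2 p1=6 p2=6 p3=7; velocities now: v0=-4 v1=-1 v2=1 v3=-2
Collision at t=13/3: particles 2 and 3 swap velocities; positions: p0=2/3 p1=17/3 p2=19/3 p3=19/3; velocities now: v0=-4 v1=-1 v2=-2 v3=1
Collision at t=5: particles 1 and 2 swap velocities; positions: p0=-2 p1=5 p2=5 p3=7; velocities now: v0=-4 v1=-2 v2=-1 v3=1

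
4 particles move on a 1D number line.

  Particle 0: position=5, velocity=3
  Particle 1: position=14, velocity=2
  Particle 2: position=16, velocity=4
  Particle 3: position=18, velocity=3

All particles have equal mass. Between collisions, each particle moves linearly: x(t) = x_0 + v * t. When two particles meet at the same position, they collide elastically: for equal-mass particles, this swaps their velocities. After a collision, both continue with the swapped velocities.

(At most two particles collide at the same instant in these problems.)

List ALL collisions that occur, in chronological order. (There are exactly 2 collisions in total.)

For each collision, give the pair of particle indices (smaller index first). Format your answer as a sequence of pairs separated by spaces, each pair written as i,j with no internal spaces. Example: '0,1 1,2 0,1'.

Answer: 2,3 0,1

Derivation:
Collision at t=2: particles 2 and 3 swap velocities; positions: p0=11 p1=18 p2=24 p3=24; velocities now: v0=3 v1=2 v2=3 v3=4
Collision at t=9: particles 0 and 1 swap velocities; positions: p0=32 p1=32 p2=45 p3=52; velocities now: v0=2 v1=3 v2=3 v3=4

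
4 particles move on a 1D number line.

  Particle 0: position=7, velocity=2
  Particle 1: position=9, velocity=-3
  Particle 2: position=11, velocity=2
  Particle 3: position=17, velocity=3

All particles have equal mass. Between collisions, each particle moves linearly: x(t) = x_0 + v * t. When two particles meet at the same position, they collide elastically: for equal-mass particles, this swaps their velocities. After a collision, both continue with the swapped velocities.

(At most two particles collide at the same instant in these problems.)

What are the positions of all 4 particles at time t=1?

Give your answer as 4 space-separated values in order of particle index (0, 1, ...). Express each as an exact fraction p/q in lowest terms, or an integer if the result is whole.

Answer: 6 9 13 20

Derivation:
Collision at t=2/5: particles 0 and 1 swap velocities; positions: p0=39/5 p1=39/5 p2=59/5 p3=91/5; velocities now: v0=-3 v1=2 v2=2 v3=3
Advance to t=1 (no further collisions before then); velocities: v0=-3 v1=2 v2=2 v3=3; positions = 6 9 13 20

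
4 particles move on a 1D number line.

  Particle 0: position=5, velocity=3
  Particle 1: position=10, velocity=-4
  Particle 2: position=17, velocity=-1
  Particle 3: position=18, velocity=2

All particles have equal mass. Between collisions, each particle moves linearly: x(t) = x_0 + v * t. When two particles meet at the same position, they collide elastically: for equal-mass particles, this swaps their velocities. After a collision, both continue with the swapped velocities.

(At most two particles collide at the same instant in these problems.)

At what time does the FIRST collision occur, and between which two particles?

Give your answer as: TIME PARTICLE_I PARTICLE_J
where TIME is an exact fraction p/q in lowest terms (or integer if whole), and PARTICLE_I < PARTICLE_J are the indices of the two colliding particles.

Pair (0,1): pos 5,10 vel 3,-4 -> gap=5, closing at 7/unit, collide at t=5/7
Pair (1,2): pos 10,17 vel -4,-1 -> not approaching (rel speed -3 <= 0)
Pair (2,3): pos 17,18 vel -1,2 -> not approaching (rel speed -3 <= 0)
Earliest collision: t=5/7 between 0 and 1

Answer: 5/7 0 1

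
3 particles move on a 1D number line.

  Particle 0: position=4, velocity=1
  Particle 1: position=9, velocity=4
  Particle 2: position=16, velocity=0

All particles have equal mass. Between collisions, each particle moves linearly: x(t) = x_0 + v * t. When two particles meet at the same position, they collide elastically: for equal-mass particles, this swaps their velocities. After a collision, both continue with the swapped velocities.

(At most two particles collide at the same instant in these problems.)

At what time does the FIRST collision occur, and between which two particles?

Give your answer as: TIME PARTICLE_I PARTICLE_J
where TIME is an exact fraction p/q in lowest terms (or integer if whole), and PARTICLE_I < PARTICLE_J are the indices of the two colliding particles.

Pair (0,1): pos 4,9 vel 1,4 -> not approaching (rel speed -3 <= 0)
Pair (1,2): pos 9,16 vel 4,0 -> gap=7, closing at 4/unit, collide at t=7/4
Earliest collision: t=7/4 between 1 and 2

Answer: 7/4 1 2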